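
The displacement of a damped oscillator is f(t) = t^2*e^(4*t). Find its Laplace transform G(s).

G(s) = 2/(s - 4)^3

L{e^(4t)} = 1/(s - 4).
Then apply L{t^2·g(t)} = (-1)^2 d^2/ds^2[H(s)] with H(s) = 1/(s - 4):
differentiating 2 times and applying the sign gives 2/(s - 4)^3.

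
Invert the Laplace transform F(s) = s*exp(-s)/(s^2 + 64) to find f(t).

The factor e^(-s) signals a time shift by c = 1 (second shifting theorem).
L{cos(8t)} = s/(s^2 + 64), so L^-1{s/(s^2 + 64)} = cos(8*t).
Hence the inverse is u(t - 1) times that function evaluated at t - 1.

f(t) = Heaviside(t - 1)*(cos(8*t - 8))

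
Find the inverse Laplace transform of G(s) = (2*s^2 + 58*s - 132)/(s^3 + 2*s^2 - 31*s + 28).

4*exp(4*t) + 3*exp(t) - 5*exp(-7*t)

Factor the denominator: s^3 + 2*s^2 - 31*s + 28 = (s - 4)*(s - 1)*(s + 7).
Partial fraction decomposition gives [3/(s - 1)] + [-5/(s + 7)] + [4/(s - 4)].
Invert each term: 3/(s - 1) ↔ 3e^(t); -5/(s + 7) ↔ -5e^(-7t); 4/(s - 4) ↔ 4e^(4t).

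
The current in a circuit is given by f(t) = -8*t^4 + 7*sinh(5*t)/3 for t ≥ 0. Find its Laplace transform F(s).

Apply the Laplace transform termwise.
(7/3)·[L{sinh(5t)} = 5/(s^2 - 25)]; (-8)·[L{t^4} = 4!/s^5 = 24/s^5].

F(s) = 35/(3*(s^2 - 25)) - 192/s^5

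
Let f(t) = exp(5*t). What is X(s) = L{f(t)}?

X(s) = 1/(s - 5)

L{e^(5t)} = 1/(s - 5).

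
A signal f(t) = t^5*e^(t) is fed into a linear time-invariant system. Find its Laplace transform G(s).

L{t^5} = 5!/s^6 = 120/s^6.
By the first shifting theorem, multiplying by e^(t) replaces s with s - 1.

G(s) = 120/(s - 1)^6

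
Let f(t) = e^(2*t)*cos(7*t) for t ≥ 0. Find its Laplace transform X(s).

L{cos(7t)} = s/(s^2 + 49).
By the first shifting theorem, multiplying by e^(2t) replaces s with s - 2.

X(s) = (s - 2)/((s - 2)^2 + 49)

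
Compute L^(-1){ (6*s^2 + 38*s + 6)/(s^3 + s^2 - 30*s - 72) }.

5*exp(6*t) + 6*exp(-3*t) - 5*exp(-4*t)

Factor the denominator: s^3 + s^2 - 30*s - 72 = (s - 6)*(s + 3)*(s + 4).
Partial fraction decomposition gives [-5/(s + 4)] + [6/(s + 3)] + [5/(s - 6)].
Invert each term: -5/(s + 4) ↔ -5e^(-4t); 6/(s + 3) ↔ 6e^(-3t); 5/(s - 6) ↔ 5e^(6t).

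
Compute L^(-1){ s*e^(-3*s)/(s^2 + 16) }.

The factor e^(-3s) signals a time shift by c = 3 (second shifting theorem).
L{cos(4t)} = s/(s^2 + 16), so L^-1{s/(s^2 + 16)} = cos(4*t).
Hence the inverse is u(t - 3) times that function evaluated at t - 3.

Heaviside(t - 3)*(cos(4*t - 12))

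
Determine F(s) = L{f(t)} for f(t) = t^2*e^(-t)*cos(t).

F(s) = 2*(s + 1)*(s^2 + 2*s - 2)/(s^2 + 2*s + 2)^3

L{cos(t)} = s/(s^2 + 1).
Multiplying by e^(-t) shifts s → s + 1, so L{e^(-t)*cos(t)} = (s + 1)/((s + 1)^2 + 1).
Then apply L{t^2·g(t)} = (-1)^2 d^2/ds^2[G(s)] with G(s) = (s + 1)/((s + 1)^2 + 1):
differentiating 2 times and applying the sign gives 2*(s + 1)*(s^2 + 2*s - 2)/(s^2 + 2*s + 2)^3.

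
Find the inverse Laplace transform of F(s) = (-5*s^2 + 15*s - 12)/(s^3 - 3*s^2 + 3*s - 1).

Factor the denominator: s^3 - 3*s^2 + 3*s - 1 = (s - 1)^3.
Partial fraction decomposition gives [-5/(s - 1)] + [5/(s - 1)^2] + [-2/(s - 1)^3].
Invert each term: -5/(s - 1) ↔ -5e^(t); 5/(s - 1)^2 ↔ 5t·e^(t); -2/(s - 1)^3 ↔ (-1)t^2·e^(t).

-t^2*exp(t) + 5*t*exp(t) - 5*exp(t)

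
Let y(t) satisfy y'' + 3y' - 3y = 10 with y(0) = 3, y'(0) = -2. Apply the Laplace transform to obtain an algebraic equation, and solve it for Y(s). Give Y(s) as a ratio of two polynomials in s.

Y(s) = (3*s^2 + 7*s + 10)/(s^3 + 3*s^2 - 3*s)

Transform both sides with L{·}.
Using L{y''} = s^2 Y - s·y(0) - y'(0) and L{y'} = sY - y(0), with y(0) = 3, y'(0) = -2, the left side becomes (s^2 + 3*s - 3)Y - (3*s + 7).
The right side is L{10} = 10/s.
So (s^2 + 3*s - 3)Y = 10/s + (3*s + 7).
Divide through and combine into a single rational function.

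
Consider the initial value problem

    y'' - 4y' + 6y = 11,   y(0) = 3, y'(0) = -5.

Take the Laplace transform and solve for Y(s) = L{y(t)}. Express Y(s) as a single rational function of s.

Laplace-transform each side.
With L{y''} = s^2 Y - s·y(0) - y'(0) and L{y'} = sY - y(0), with y(0) = 3, y'(0) = -5: the LHS transforms to (s^2 - 4*s + 6)Y - (3*s - 17).
The right side is L{11} = 11/s.
So (s^2 - 4*s + 6)Y = 11/s + (3*s - 17).
Isolate Y and clear denominators.

Y(s) = (3*s^2 - 17*s + 11)/(s^3 - 4*s^2 + 6*s)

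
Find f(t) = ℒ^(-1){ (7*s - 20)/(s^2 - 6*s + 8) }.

f(t) = 4*exp(4*t) + 3*exp(2*t)

Factor the denominator: s^2 - 6*s + 8 = (s - 4)*(s - 2).
Partial fraction decomposition gives [3/(s - 2)] + [4/(s - 4)].
Invert each term: 3/(s - 2) ↔ 3e^(2t); 4/(s - 4) ↔ 4e^(4t).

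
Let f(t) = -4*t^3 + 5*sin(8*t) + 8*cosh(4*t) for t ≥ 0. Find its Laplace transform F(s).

F(s) = 8*s/(s^2 - 16) + 40/(s^2 + 64) - 24/s^4

Apply the Laplace transform termwise.
(8)·[L{cosh(4t)} = s/(s^2 - 16)]; (5)·[L{sin(8t)} = 8/(s^2 + 64)]; (-4)·[L{t^3} = 3!/s^4 = 6/s^4].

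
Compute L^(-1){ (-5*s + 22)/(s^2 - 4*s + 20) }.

3*exp(2*t)*sin(4*t) - 5*exp(2*t)*cos(4*t)

Complete the square in the denominator: s^2 - 4*s + 20 = (s - 2)^2 + 4^2.
Split the numerator to match: -5*s + 22 = -5·(s - 2) + 3·4.
Invert each term: -5·(s - 2)/((s - 2)^2 + 16) ↔ -5e^(2t)cos(4t); 3·4/((s - 2)^2 + 16) ↔ 3e^(2t)sin(4t).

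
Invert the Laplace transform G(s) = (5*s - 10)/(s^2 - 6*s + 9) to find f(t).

f(t) = 5*t*exp(3*t) + 5*exp(3*t)

Factor the denominator: s^2 - 6*s + 9 = (s - 3)^2.
Partial fraction decomposition gives [5/(s - 3)] + [5/(s - 3)^2].
Invert each term: 5/(s - 3) ↔ 5e^(3t); 5/(s - 3)^2 ↔ 5t·e^(3t).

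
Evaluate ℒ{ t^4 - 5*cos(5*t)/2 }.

The transform is linear, so treat each term independently.
L{t^4} = 4!/s^5 = 24/s^5; (-5/2)·[L{cos(5t)} = s/(s^2 + 25)].

-5*s/(2*(s^2 + 25)) + 24/s^5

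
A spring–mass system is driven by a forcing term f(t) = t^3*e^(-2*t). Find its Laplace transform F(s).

F(s) = 6/(s + 2)^4

L{t^3} = 3!/s^4 = 6/s^4.
By the first shifting theorem, multiplying by e^(-2t) replaces s with s + 2.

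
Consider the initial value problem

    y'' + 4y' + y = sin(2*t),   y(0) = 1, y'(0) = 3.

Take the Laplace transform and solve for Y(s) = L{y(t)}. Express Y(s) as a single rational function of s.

Take the Laplace transform of both sides.
The derivative rules (L{y''} = s^2 Y - s·y(0) - y'(0) and L{y'} = sY - y(0), with y(0) = 1, y'(0) = 3) turn the left side into (s^2 + 4*s + 1)Y - (s + 7).
The right side is L{sin(2*t)} = 2/(s^2 + 4).
So (s^2 + 4*s + 1)Y = 2/(s^2 + 4) + (s + 7).
Isolate Y and clear denominators.

Y(s) = (s^3 + 7*s^2 + 4*s + 30)/(s^4 + 4*s^3 + 5*s^2 + 16*s + 4)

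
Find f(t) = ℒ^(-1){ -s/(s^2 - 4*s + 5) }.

f(t) = -2*exp(2*t)*sin(t) - exp(2*t)*cos(t)

Complete the square in the denominator: s^2 - 4*s + 5 = (s - 2)^2 + 1^2.
Split the numerator to match: -s = -1·(s - 2) - 2·1.
Invert each term: -1·(s - 2)/((s - 2)^2 + 1) ↔ -e^(2t)cos(t); -2·1/((s - 2)^2 + 1) ↔ -2e^(2t)sin(t).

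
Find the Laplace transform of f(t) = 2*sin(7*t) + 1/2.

14/(s^2 + 49) + 1/(2*s)

The transform is linear, so treat each term independently.
(2)·[L{sin(7t)} = 7/(s^2 + 49)]; L{1/2} = (1/2)/s.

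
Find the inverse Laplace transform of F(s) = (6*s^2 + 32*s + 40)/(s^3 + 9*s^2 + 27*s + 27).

Factor the denominator: s^3 + 9*s^2 + 27*s + 27 = (s + 3)^3.
Partial fraction decomposition gives [6/(s + 3)] + [-4/(s + 3)^2] + [-2/(s + 3)^3].
Invert each term: 6/(s + 3) ↔ 6e^(-3t); -4/(s + 3)^2 ↔ -4t·e^(-3t); -2/(s + 3)^3 ↔ (-1)t^2·e^(-3t).

-t^2*exp(-3*t) - 4*t*exp(-3*t) + 6*exp(-3*t)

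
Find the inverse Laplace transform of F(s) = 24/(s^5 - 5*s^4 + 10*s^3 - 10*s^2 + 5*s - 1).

t^4*exp(t)

Rewrite the denominator: s^5 - 5*s^4 + 10*s^3 - 10*s^2 + 5*s - 1 = (s - 1)^5.
The form in (s - 1) signals a first-shifting-theorem factor e^(t).
Since L{t^4} = 4!/s^5 = 24/s^5, the inverse is t^4*e^(t).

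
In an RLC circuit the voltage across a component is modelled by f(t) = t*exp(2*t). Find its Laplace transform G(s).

G(s) = (s - 2)^(-2)

L{e^(2t)} = 1/(s - 2).
Then apply L{t·g(t)} = -d/ds[H(s)] with H(s) = 1/(s - 2):
differentiating 1 time and applying the sign gives (s - 2)^(-2).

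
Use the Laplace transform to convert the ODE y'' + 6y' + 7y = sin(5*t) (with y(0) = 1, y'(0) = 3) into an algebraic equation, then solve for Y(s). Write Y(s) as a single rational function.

Take the Laplace transform of both sides.
Using L{y''} = s^2 Y - s·y(0) - y'(0) and L{y'} = sY - y(0), with y(0) = 1, y'(0) = 3, the left side becomes (s^2 + 6*s + 7)Y - (s + 9).
The right side is L{sin(5*t)} = 5/(s^2 + 25).
So (s^2 + 6*s + 7)Y = 5/(s^2 + 25) + (s + 9).
Solve for Y(s) and write it as one ratio of polynomials.

Y(s) = (s^3 + 9*s^2 + 25*s + 230)/(s^4 + 6*s^3 + 32*s^2 + 150*s + 175)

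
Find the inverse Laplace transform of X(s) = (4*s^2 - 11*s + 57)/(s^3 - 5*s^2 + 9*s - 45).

3*exp(5*t) - 2*sin(3*t) + cos(3*t)

Factor the denominator: s^3 - 5*s^2 + 9*s - 45 = (s - 5)*(s^2 + 9).
Partial fraction decomposition gives [3/(s - 5)] + [s/(s^2 + 9)] + [-6/(s^2 + 9)].
Invert each term: 3/(s - 5) ↔ 3e^(5t); 1·s/(s^2 + 9) ↔ cos(3t); -2·3/(s^2 + 9) ↔ -2sin(3t).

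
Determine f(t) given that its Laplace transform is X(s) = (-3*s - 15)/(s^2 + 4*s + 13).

f(t) = -3*exp(-2*t)*sin(3*t) - 3*exp(-2*t)*cos(3*t)

Complete the square in the denominator: s^2 + 4*s + 13 = (s + 2)^2 + 3^2.
Split the numerator to match: -3*s - 15 = -3·(s + 2) - 3·3.
Invert each term: -3·(s + 2)/((s + 2)^2 + 9) ↔ -3e^(-2t)cos(3t); -3·3/((s + 2)^2 + 9) ↔ -3e^(-2t)sin(3t).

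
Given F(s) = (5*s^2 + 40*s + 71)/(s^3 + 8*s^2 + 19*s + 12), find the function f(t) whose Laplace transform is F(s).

f(t) = 6*exp(-t) + 2*exp(-3*t) - 3*exp(-4*t)

Factor the denominator: s^3 + 8*s^2 + 19*s + 12 = (s + 1)*(s + 3)*(s + 4).
Partial fraction decomposition gives [2/(s + 3)] + [6/(s + 1)] + [-3/(s + 4)].
Invert each term: 2/(s + 3) ↔ 2e^(-3t); 6/(s + 1) ↔ 6e^(-t); -3/(s + 4) ↔ -3e^(-4t).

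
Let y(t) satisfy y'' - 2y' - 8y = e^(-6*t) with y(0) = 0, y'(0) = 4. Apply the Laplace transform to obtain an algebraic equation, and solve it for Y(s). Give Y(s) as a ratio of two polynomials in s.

Y(s) = (4*s + 25)/(s^3 + 4*s^2 - 20*s - 48)

Transform both sides with L{·}.
The derivative rules (L{y''} = s^2 Y - s·y(0) - y'(0) and L{y'} = sY - y(0), with y(0) = 0, y'(0) = 4) turn the left side into (s^2 - 2*s - 8)Y - (4).
The right side is L{e^(-6*t)} = 1/(s + 6).
So (s^2 - 2*s - 8)Y = 1/(s + 6) + (4).
Divide through and combine into a single rational function.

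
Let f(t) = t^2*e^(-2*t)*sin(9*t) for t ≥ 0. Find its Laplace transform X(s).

X(s) = 54*(s^2 + 4*s - 23)/(s^2 + 4*s + 85)^3

L{sin(9t)} = 9/(s^2 + 81).
Multiplying by e^(-2t) shifts s → s + 2, so L{e^(-2*t)*sin(9*t)} = 9/((s + 2)^2 + 81).
Then apply L{t^2·g(t)} = (-1)^2 d^2/ds^2[G(s)] with G(s) = 9/((s + 2)^2 + 81):
differentiating 2 times and applying the sign gives 54*(s^2 + 4*s - 23)/(s^2 + 4*s + 85)^3.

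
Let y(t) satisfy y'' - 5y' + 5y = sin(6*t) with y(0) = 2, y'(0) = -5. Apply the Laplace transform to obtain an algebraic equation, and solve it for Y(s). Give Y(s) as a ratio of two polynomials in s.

Y(s) = (2*s^3 - 15*s^2 + 72*s - 534)/(s^4 - 5*s^3 + 41*s^2 - 180*s + 180)

Take the Laplace transform of both sides.
The derivative rules (L{y''} = s^2 Y - s·y(0) - y'(0) and L{y'} = sY - y(0), with y(0) = 2, y'(0) = -5) turn the left side into (s^2 - 5*s + 5)Y - (2*s - 15).
The right side is L{sin(6*t)} = 6/(s^2 + 36).
So (s^2 - 5*s + 5)Y = 6/(s^2 + 36) + (2*s - 15).
Solve for Y(s) and write it as one ratio of polynomials.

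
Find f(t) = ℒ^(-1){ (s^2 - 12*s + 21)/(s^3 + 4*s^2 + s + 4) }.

f(t) = 4*sin(t) - 4*cos(t) + 5*exp(-4*t)

Factor the denominator: s^3 + 4*s^2 + s + 4 = (s + 4)*(s^2 + 1).
Partial fraction decomposition gives [5/(s + 4)] + [-4*s/(s^2 + 1)] + [4/(s^2 + 1)].
Invert each term: 5/(s + 4) ↔ 5e^(-4t); -4·s/(s^2 + 1) ↔ -4cos(t); 4·1/(s^2 + 1) ↔ 4sin(t).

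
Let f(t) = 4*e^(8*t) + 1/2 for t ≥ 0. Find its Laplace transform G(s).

Apply the Laplace transform termwise.
(4)·[L{e^(8t)} = 1/(s - 8)]; L{1/2} = (1/2)/s.

G(s) = 4/(s - 8) + 1/(2*s)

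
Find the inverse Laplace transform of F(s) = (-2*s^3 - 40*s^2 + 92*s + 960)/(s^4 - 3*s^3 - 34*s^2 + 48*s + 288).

-2*exp(6*t) - 5*exp(4*t) + 6*exp(-3*t) - exp(-4*t)

Factor the denominator: s^4 - 3*s^3 - 34*s^2 + 48*s + 288 = (s - 6)*(s - 4)*(s + 3)*(s + 4).
Partial fraction decomposition gives [-2/(s - 6)] + [6/(s + 3)] + [-5/(s - 4)] + [-1/(s + 4)].
Invert each term: -2/(s - 6) ↔ -2e^(6t); 6/(s + 3) ↔ 6e^(-3t); -5/(s - 4) ↔ -5e^(4t); -1/(s + 4) ↔ -e^(-4t).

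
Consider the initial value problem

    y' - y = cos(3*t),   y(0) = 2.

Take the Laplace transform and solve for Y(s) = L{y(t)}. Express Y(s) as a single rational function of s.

Apply the Laplace transform to the equation.
With L{y'} = sY - y(0) = sY - 2: the LHS transforms to (s - 1)Y - (2).
The right side is L{cos(3*t)} = s/(s^2 + 9).
So (s - 1)Y = s/(s^2 + 9) + (2).
Divide through and combine into a single rational function.

Y(s) = (2*s^2 + s + 18)/(s^3 - s^2 + 9*s - 9)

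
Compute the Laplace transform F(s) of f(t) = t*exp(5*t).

F(s) = (s - 5)^(-2)

L{e^(5t)} = 1/(s - 5).
Then apply L{t·g(t)} = -d/ds[G(s)] with G(s) = 1/(s - 5):
differentiating 1 time and applying the sign gives (s - 5)^(-2).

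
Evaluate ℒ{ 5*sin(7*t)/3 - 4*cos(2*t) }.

-4*s/(s^2 + 4) + 35/(3*(s^2 + 49))

By linearity of the Laplace transform, transform each term separately.
(-4)·[L{cos(2t)} = s/(s^2 + 4)]; (5/3)·[L{sin(7t)} = 7/(s^2 + 49)].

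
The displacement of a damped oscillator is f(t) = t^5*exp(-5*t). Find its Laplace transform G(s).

L{t^5} = 5!/s^6 = 120/s^6.
By the first shifting theorem, multiplying by e^(-5t) replaces s with s + 5.

G(s) = 120/(s + 5)^6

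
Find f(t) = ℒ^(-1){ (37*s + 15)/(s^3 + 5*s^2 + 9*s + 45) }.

f(t) = 4*sin(3*t) + 5*cos(3*t) - 5*exp(-5*t)

Factor the denominator: s^3 + 5*s^2 + 9*s + 45 = (s + 5)*(s^2 + 9).
Partial fraction decomposition gives [-5/(s + 5)] + [5*s/(s^2 + 9)] + [12/(s^2 + 9)].
Invert each term: -5/(s + 5) ↔ -5e^(-5t); 5·s/(s^2 + 9) ↔ 5cos(3t); 4·3/(s^2 + 9) ↔ 4sin(3t).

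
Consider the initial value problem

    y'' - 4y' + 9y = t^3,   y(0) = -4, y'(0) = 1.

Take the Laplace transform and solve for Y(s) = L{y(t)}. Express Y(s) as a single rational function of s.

Y(s) = (-4*s^5 + 17*s^4 + 6)/(s^6 - 4*s^5 + 9*s^4)

Apply the Laplace transform to the equation.
With L{y''} = s^2 Y - s·y(0) - y'(0) and L{y'} = sY - y(0), with y(0) = -4, y'(0) = 1: the LHS transforms to (s^2 - 4*s + 9)Y - (-4*s + 17).
The right side is L{t^3} = 6/s^4.
So (s^2 - 4*s + 9)Y = 6/s^4 + (-4*s + 17).
Divide through and combine into a single rational function.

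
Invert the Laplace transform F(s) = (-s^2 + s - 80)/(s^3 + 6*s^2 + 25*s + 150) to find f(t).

f(t) = -sin(5*t) + cos(5*t) - 2*exp(-6*t)

Factor the denominator: s^3 + 6*s^2 + 25*s + 150 = (s + 6)*(s^2 + 25).
Partial fraction decomposition gives [-2/(s + 6)] + [s/(s^2 + 25)] + [-5/(s^2 + 25)].
Invert each term: -2/(s + 6) ↔ -2e^(-6t); 1·s/(s^2 + 25) ↔ cos(5t); -1·5/(s^2 + 25) ↔ -sin(5t).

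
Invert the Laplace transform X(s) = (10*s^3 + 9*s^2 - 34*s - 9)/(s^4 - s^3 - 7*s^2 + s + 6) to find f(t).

Factor the denominator: s^4 - s^3 - 7*s^2 + s + 6 = (s - 3)*(s - 1)*(s + 1)*(s + 2).
Partial fraction decomposition gives [6/(s - 3)] + [-1/(s + 2)] + [2/(s - 1)] + [3/(s + 1)].
Invert each term: 6/(s - 3) ↔ 6e^(3t); -1/(s + 2) ↔ -e^(-2t); 2/(s - 1) ↔ 2e^(t); 3/(s + 1) ↔ 3e^(-t).

f(t) = 6*exp(3*t) + 2*exp(t) + 3*exp(-t) - exp(-2*t)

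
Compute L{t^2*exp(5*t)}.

L{t^2} = 2!/s^3 = 2/s^3.
By the first shifting theorem, multiplying by e^(5t) replaces s with s - 5.

2/(s - 5)^3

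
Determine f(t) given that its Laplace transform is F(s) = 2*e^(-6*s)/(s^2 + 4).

The factor e^(-6s) signals a time shift by c = 6 (second shifting theorem).
L{sin(2t)} = 2/(s^2 + 4), so L^-1{2/(s^2 + 4)} = sin(2*t).
Hence the inverse is u(t - 6) times that function evaluated at t - 6.

f(t) = Heaviside(t - 6)*(sin(2*t - 12))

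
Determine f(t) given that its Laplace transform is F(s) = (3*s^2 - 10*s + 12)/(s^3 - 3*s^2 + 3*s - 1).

f(t) = 5*t^2*exp(t)/2 - 4*t*exp(t) + 3*exp(t)

Factor the denominator: s^3 - 3*s^2 + 3*s - 1 = (s - 1)^3.
Partial fraction decomposition gives [3/(s - 1)] + [-4/(s - 1)^2] + [5/(s - 1)^3].
Invert each term: 3/(s - 1) ↔ 3e^(t); -4/(s - 1)^2 ↔ -4t·e^(t); 5/(s - 1)^3 ↔ (5/2)t^2·e^(t).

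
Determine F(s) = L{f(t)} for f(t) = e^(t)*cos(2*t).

L{cos(2t)} = s/(s^2 + 4).
By the first shifting theorem, multiplying by e^(t) replaces s with s - 1.

F(s) = (s - 1)/((s - 1)^2 + 4)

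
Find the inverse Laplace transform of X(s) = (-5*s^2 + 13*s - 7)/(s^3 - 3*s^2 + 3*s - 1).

t^2*exp(t)/2 + 3*t*exp(t) - 5*exp(t)

Factor the denominator: s^3 - 3*s^2 + 3*s - 1 = (s - 1)^3.
Partial fraction decomposition gives [-5/(s - 1)] + [3/(s - 1)^2] + [(s - 1)^(-3)].
Invert each term: -5/(s - 1) ↔ -5e^(t); 3/(s - 1)^2 ↔ 3t·e^(t); 1/(s - 1)^3 ↔ (1/2)t^2·e^(t).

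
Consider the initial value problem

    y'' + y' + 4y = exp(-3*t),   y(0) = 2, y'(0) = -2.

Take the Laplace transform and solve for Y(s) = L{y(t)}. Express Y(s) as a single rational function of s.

Y(s) = (2*s^2 + 6*s + 1)/(s^3 + 4*s^2 + 7*s + 12)

Laplace-transform each side.
With L{y''} = s^2 Y - s·y(0) - y'(0) and L{y'} = sY - y(0), with y(0) = 2, y'(0) = -2: the LHS transforms to (s^2 + s + 4)Y - (2*s).
The right side is L{exp(-3*t)} = 1/(s + 3).
So (s^2 + s + 4)Y = 1/(s + 3) + (2*s).
Solve for Y(s) and write it as one ratio of polynomials.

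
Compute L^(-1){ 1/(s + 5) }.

Since L{e^(-5t)} = 1/(s + 5), the inverse is e^(-5*t).

exp(-5*t)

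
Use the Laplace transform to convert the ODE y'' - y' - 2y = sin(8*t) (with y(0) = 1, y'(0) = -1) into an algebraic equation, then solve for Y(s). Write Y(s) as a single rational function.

Y(s) = (s^3 - 2*s^2 + 64*s - 120)/(s^4 - s^3 + 62*s^2 - 64*s - 128)

Laplace-transform each side.
With L{y''} = s^2 Y - s·y(0) - y'(0) and L{y'} = sY - y(0), with y(0) = 1, y'(0) = -1: the LHS transforms to (s^2 - s - 2)Y - (s - 2).
The right side is L{sin(8*t)} = 8/(s^2 + 64).
So (s^2 - s - 2)Y = 8/(s^2 + 64) + (s - 2).
Divide through and combine into a single rational function.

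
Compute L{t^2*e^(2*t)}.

2/(s - 2)^3

L{e^(2t)} = 1/(s - 2).
Then apply L{t^2·g(t)} = (-1)^2 d^2/ds^2[G(s)] with G(s) = 1/(s - 2):
differentiating 2 times and applying the sign gives 2/(s - 2)^3.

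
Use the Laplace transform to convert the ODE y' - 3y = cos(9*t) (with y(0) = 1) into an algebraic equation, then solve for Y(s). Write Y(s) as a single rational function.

Laplace-transform each side.
Using L{y'} = sY - y(0) = sY - 1, the left side becomes (s - 3)Y - (1).
The right side is L{cos(9*t)} = s/(s^2 + 81).
So (s - 3)Y = s/(s^2 + 81) + (1).
Isolate Y and clear denominators.

Y(s) = (s^2 + s + 81)/(s^3 - 3*s^2 + 81*s - 243)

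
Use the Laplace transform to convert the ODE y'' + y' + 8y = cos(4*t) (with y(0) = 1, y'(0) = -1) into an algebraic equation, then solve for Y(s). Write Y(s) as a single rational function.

Take the Laplace transform of both sides.
With L{y''} = s^2 Y - s·y(0) - y'(0) and L{y'} = sY - y(0), with y(0) = 1, y'(0) = -1: the LHS transforms to (s^2 + s + 8)Y - (s).
The right side is L{cos(4*t)} = s/(s^2 + 16).
So (s^2 + s + 8)Y = s/(s^2 + 16) + (s).
Solve for Y(s) and write it as one ratio of polynomials.

Y(s) = (s^3 + 17*s)/(s^4 + s^3 + 24*s^2 + 16*s + 128)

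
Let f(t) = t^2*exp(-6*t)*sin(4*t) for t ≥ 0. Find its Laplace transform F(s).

L{sin(4t)} = 4/(s^2 + 16).
Multiplying by e^(-6t) shifts s → s + 6, so L{exp(-6*t)*sin(4*t)} = 4/((s + 6)^2 + 16).
Then apply L{t^2·g(t)} = (-1)^2 d^2/ds^2[G(s)] with G(s) = 4/((s + 6)^2 + 16):
differentiating 2 times and applying the sign gives 8*(3*s^2 + 36*s + 92)/(s^2 + 12*s + 52)^3.

F(s) = 8*(3*s^2 + 36*s + 92)/(s^2 + 12*s + 52)^3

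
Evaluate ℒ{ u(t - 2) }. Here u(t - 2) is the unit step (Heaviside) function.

By the second shifting theorem, L{u(t - c)·g(t - c)} = e^(-cs)·G(s) with c = 2 and G(s) = L{g(t)}.
L{1} = 1/s.

exp(-2*s)/s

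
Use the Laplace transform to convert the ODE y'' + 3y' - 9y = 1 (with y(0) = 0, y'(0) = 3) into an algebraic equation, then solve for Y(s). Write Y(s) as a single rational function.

Y(s) = (3*s + 1)/(s^3 + 3*s^2 - 9*s)

Take the Laplace transform of both sides.
With L{y''} = s^2 Y - s·y(0) - y'(0) and L{y'} = sY - y(0), with y(0) = 0, y'(0) = 3: the LHS transforms to (s^2 + 3*s - 9)Y - (3).
The right side is L{1} = 1/s.
So (s^2 + 3*s - 9)Y = 1/s + (3).
Solve for Y(s) and write it as one ratio of polynomials.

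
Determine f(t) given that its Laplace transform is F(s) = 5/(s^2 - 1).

f(t) = 5*sinh(t)

Since L{sinh(t)} = 1/(s^2 - 1), the inverse is sinh(t), scaled by 5.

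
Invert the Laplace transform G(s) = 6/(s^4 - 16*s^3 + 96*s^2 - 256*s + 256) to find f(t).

f(t) = t^3*exp(4*t)

Rewrite the denominator: s^4 - 16*s^3 + 96*s^2 - 256*s + 256 = (s - 4)^4.
The form in (s - 4) signals a first-shifting-theorem factor e^(4t).
Since L{t^3} = 3!/s^4 = 6/s^4, the inverse is t^3*exp(4*t).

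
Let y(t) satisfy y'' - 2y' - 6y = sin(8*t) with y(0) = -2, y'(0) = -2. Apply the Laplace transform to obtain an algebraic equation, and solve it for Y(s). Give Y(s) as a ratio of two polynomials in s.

Y(s) = (-2*s^3 + 2*s^2 - 128*s + 136)/(s^4 - 2*s^3 + 58*s^2 - 128*s - 384)

Take the Laplace transform of both sides.
Using L{y''} = s^2 Y - s·y(0) - y'(0) and L{y'} = sY - y(0), with y(0) = -2, y'(0) = -2, the left side becomes (s^2 - 2*s - 6)Y - (-2*s + 2).
The right side is L{sin(8*t)} = 8/(s^2 + 64).
So (s^2 - 2*s - 6)Y = 8/(s^2 + 64) + (-2*s + 2).
Solve for Y(s) and write it as one ratio of polynomials.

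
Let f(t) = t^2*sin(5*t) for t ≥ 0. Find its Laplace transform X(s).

X(s) = 10*(3*s^2 - 25)/(s^2 + 25)^3

L{sin(5t)} = 5/(s^2 + 25).
Then apply L{t^2·g(t)} = (-1)^2 d^2/ds^2[G(s)] with G(s) = 5/(s^2 + 25):
differentiating 2 times and applying the sign gives 10*(3*s^2 - 25)/(s^2 + 25)^3.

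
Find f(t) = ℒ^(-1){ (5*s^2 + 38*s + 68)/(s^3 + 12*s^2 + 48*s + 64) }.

f(t) = -2*t^2*exp(-4*t) - 2*t*exp(-4*t) + 5*exp(-4*t)

Factor the denominator: s^3 + 12*s^2 + 48*s + 64 = (s + 4)^3.
Partial fraction decomposition gives [5/(s + 4)] + [-2/(s + 4)^2] + [-4/(s + 4)^3].
Invert each term: 5/(s + 4) ↔ 5e^(-4t); -2/(s + 4)^2 ↔ -2t·e^(-4t); -4/(s + 4)^3 ↔ (-2)t^2·e^(-4t).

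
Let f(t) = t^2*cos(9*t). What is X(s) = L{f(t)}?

X(s) = 2*s*(s^2 - 243)/(s^2 + 81)^3

L{cos(9t)} = s/(s^2 + 81).
Then apply L{t^2·g(t)} = (-1)^2 d^2/ds^2[G(s)] with G(s) = s/(s^2 + 81):
differentiating 2 times and applying the sign gives 2*s*(s^2 - 243)/(s^2 + 81)^3.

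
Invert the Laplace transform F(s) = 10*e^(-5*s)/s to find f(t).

f(t) = Heaviside(t - 5)*(10)

The factor e^(-5s) signals a time shift by c = 5 (second shifting theorem).
L{10} = 10/s, so L^-1{10/s} = 10.
Hence the inverse is u(t - 5) times that function evaluated at t - 5.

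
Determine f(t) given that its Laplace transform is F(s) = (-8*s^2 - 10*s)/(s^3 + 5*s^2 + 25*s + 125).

f(t) = 3*sin(5*t) - 5*cos(5*t) - 3*exp(-5*t)

Factor the denominator: s^3 + 5*s^2 + 25*s + 125 = (s + 5)*(s^2 + 25).
Partial fraction decomposition gives [-3/(s + 5)] + [-5*s/(s^2 + 25)] + [15/(s^2 + 25)].
Invert each term: -3/(s + 5) ↔ -3e^(-5t); -5·s/(s^2 + 25) ↔ -5cos(5t); 3·5/(s^2 + 25) ↔ 3sin(5t).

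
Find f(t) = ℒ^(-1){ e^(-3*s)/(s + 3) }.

The factor e^(-3s) signals a time shift by c = 3 (second shifting theorem).
L{e^(-3t)} = 1/(s + 3), so L^-1{1/(s + 3)} = e^(-3*t).
Hence the inverse is u(t - 3) times that function evaluated at t - 3.

f(t) = Heaviside(t - 3)*(exp(-3*t + 9))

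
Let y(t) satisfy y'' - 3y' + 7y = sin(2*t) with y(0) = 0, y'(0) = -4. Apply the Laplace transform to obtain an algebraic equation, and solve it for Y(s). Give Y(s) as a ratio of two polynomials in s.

Take the Laplace transform of both sides.
Using L{y''} = s^2 Y - s·y(0) - y'(0) and L{y'} = sY - y(0), with y(0) = 0, y'(0) = -4, the left side becomes (s^2 - 3*s + 7)Y - (-4).
The right side is L{sin(2*t)} = 2/(s^2 + 4).
So (s^2 - 3*s + 7)Y = 2/(s^2 + 4) + (-4).
Isolate Y and clear denominators.

Y(s) = (-4*s^2 - 14)/(s^4 - 3*s^3 + 11*s^2 - 12*s + 28)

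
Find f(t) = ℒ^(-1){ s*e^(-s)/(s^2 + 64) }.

The factor e^(-s) signals a time shift by c = 1 (second shifting theorem).
L{cos(8t)} = s/(s^2 + 64), so L^-1{s/(s^2 + 64)} = cos(8*t).
Hence the inverse is u(t - 1) times that function evaluated at t - 1.

f(t) = Heaviside(t - 1)*(cos(8*t - 8))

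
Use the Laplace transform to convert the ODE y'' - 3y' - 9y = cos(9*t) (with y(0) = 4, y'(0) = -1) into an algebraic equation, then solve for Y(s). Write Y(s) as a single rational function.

Y(s) = (4*s^3 - 13*s^2 + 325*s - 1053)/(s^4 - 3*s^3 + 72*s^2 - 243*s - 729)

Take the Laplace transform of both sides.
With L{y''} = s^2 Y - s·y(0) - y'(0) and L{y'} = sY - y(0), with y(0) = 4, y'(0) = -1: the LHS transforms to (s^2 - 3*s - 9)Y - (4*s - 13).
The right side is L{cos(9*t)} = s/(s^2 + 81).
So (s^2 - 3*s - 9)Y = s/(s^2 + 81) + (4*s - 13).
Isolate Y and clear denominators.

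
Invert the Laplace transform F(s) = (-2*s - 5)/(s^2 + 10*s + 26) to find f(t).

f(t) = 5*exp(-5*t)*sin(t) - 2*exp(-5*t)*cos(t)

Complete the square in the denominator: s^2 + 10*s + 26 = (s + 5)^2 + 1^2.
Split the numerator to match: -2*s - 5 = -2·(s + 5) + 5·1.
Invert each term: -2·(s + 5)/((s + 5)^2 + 1) ↔ -2e^(-5t)cos(t); 5·1/((s + 5)^2 + 1) ↔ 5e^(-5t)sin(t).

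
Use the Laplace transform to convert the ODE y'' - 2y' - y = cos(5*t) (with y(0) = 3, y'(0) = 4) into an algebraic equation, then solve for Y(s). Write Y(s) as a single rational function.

Y(s) = (3*s^3 - 2*s^2 + 76*s - 50)/(s^4 - 2*s^3 + 24*s^2 - 50*s - 25)

Laplace-transform each side.
Using L{y''} = s^2 Y - s·y(0) - y'(0) and L{y'} = sY - y(0), with y(0) = 3, y'(0) = 4, the left side becomes (s^2 - 2*s - 1)Y - (3*s - 2).
The right side is L{cos(5*t)} = s/(s^2 + 25).
So (s^2 - 2*s - 1)Y = s/(s^2 + 25) + (3*s - 2).
Solve for Y(s) and write it as one ratio of polynomials.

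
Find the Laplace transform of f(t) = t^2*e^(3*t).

L{t^2} = 2!/s^3 = 2/s^3.
By the first shifting theorem, multiplying by e^(3t) replaces s with s - 3.

2/(s - 3)^3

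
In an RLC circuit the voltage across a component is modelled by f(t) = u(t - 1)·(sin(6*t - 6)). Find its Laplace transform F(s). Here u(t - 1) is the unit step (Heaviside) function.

By the second shifting theorem, L{u(t - c)·g(t - c)} = e^(-cs)·G(s) with c = 1 and G(s) = L{g(t)}.
L{sin(6t)} = 6/(s^2 + 36).

F(s) = 6*exp(-s)/(s^2 + 36)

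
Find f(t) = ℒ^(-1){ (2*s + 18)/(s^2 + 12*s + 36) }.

Factor the denominator: s^2 + 12*s + 36 = (s + 6)^2.
Partial fraction decomposition gives [2/(s + 6)] + [6/(s + 6)^2].
Invert each term: 2/(s + 6) ↔ 2e^(-6t); 6/(s + 6)^2 ↔ 6t·e^(-6t).

f(t) = 6*t*exp(-6*t) + 2*exp(-6*t)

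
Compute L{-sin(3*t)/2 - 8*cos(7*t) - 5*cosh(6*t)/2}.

-8*s/(s^2 + 49) - 5*s/(2*(s^2 - 36)) - 3/(2*(s^2 + 9))

The transform is linear, so treat each term independently.
(-8)·[L{cos(7t)} = s/(s^2 + 49)]; (-1/2)·[L{sin(3t)} = 3/(s^2 + 9)]; (-5/2)·[L{cosh(6t)} = s/(s^2 - 36)].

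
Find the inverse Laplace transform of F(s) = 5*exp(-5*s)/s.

Heaviside(t - 5)*(5)

The factor e^(-5s) signals a time shift by c = 5 (second shifting theorem).
L{5} = 5/s, so L^-1{5/s} = 5.
Hence the inverse is u(t - 5) times that function evaluated at t - 5.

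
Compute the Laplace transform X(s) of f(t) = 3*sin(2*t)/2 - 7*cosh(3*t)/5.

By linearity of the Laplace transform, transform each term separately.
(-7/5)·[L{cosh(3t)} = s/(s^2 - 9)]; (3/2)·[L{sin(2t)} = 2/(s^2 + 4)].

X(s) = -7*s/(5*(s^2 - 9)) + 3/(s^2 + 4)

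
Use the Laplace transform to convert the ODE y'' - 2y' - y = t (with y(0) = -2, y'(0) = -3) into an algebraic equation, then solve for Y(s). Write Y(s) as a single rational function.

Y(s) = (-2*s^3 + s^2 + 1)/(s^4 - 2*s^3 - s^2)

Transform both sides with L{·}.
With L{y''} = s^2 Y - s·y(0) - y'(0) and L{y'} = sY - y(0), with y(0) = -2, y'(0) = -3: the LHS transforms to (s^2 - 2*s - 1)Y - (-2*s + 1).
The right side is L{t} = s^(-2).
So (s^2 - 2*s - 1)Y = s^(-2) + (-2*s + 1).
Divide through and combine into a single rational function.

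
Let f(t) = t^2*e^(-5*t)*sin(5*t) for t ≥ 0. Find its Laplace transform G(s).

L{sin(5t)} = 5/(s^2 + 25).
Multiplying by e^(-5t) shifts s → s + 5, so L{e^(-5*t)*sin(5*t)} = 5/((s + 5)^2 + 25).
Then apply L{t^2·g(t)} = (-1)^2 d^2/ds^2[H(s)] with H(s) = 5/((s + 5)^2 + 25):
differentiating 2 times and applying the sign gives 10*(3*s^2 + 30*s + 50)/(s^2 + 10*s + 50)^3.

G(s) = 10*(3*s^2 + 30*s + 50)/(s^2 + 10*s + 50)^3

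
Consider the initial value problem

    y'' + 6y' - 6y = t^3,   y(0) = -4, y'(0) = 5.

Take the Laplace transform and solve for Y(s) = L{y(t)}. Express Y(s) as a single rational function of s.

Y(s) = (-4*s^5 - 19*s^4 + 6)/(s^6 + 6*s^5 - 6*s^4)

Transform both sides with L{·}.
With L{y''} = s^2 Y - s·y(0) - y'(0) and L{y'} = sY - y(0), with y(0) = -4, y'(0) = 5: the LHS transforms to (s^2 + 6*s - 6)Y - (-4*s - 19).
The right side is L{t^3} = 6/s^4.
So (s^2 + 6*s - 6)Y = 6/s^4 + (-4*s - 19).
Solve for Y(s) and write it as one ratio of polynomials.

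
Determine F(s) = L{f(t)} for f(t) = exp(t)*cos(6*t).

L{cos(6t)} = s/(s^2 + 36).
By the first shifting theorem, multiplying by e^(t) replaces s with s - 1.

F(s) = (s - 1)/((s - 1)^2 + 36)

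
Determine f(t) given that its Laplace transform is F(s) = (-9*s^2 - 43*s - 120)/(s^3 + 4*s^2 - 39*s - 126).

f(t) = -6*exp(6*t) + 2*exp(-3*t) - 5*exp(-7*t)

Factor the denominator: s^3 + 4*s^2 - 39*s - 126 = (s - 6)*(s + 3)*(s + 7).
Partial fraction decomposition gives [2/(s + 3)] + [-6/(s - 6)] + [-5/(s + 7)].
Invert each term: 2/(s + 3) ↔ 2e^(-3t); -6/(s - 6) ↔ -6e^(6t); -5/(s + 7) ↔ -5e^(-7t).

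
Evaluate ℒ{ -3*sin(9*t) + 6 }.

-27/(s^2 + 81) + 6/s

The transform is linear, so treat each term independently.
L{6} = 6/s; (-3)·[L{sin(9t)} = 9/(s^2 + 81)].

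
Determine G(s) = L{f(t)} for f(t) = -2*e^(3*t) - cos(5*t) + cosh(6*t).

By linearity of the Laplace transform, transform each term separately.
(-1)·[L{cos(5t)} = s/(s^2 + 25)]; (-2)·[L{e^(3t)} = 1/(s - 3)]; L{cosh(6t)} = s/(s^2 - 36).

G(s) = -s/(s^2 + 25) + s/(s^2 - 36) - 2/(s - 3)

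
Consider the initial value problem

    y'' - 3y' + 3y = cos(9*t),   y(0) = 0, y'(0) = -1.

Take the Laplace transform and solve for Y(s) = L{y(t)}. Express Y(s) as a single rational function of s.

Transform both sides with L{·}.
Using L{y''} = s^2 Y - s·y(0) - y'(0) and L{y'} = sY - y(0), with y(0) = 0, y'(0) = -1, the left side becomes (s^2 - 3*s + 3)Y - (-1).
The right side is L{cos(9*t)} = s/(s^2 + 81).
So (s^2 - 3*s + 3)Y = s/(s^2 + 81) + (-1).
Solve for Y(s) and write it as one ratio of polynomials.

Y(s) = (-s^2 + s - 81)/(s^4 - 3*s^3 + 84*s^2 - 243*s + 243)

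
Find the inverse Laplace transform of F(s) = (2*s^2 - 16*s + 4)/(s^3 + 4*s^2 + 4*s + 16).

Factor the denominator: s^3 + 4*s^2 + 4*s + 16 = (s + 4)*(s^2 + 4).
Partial fraction decomposition gives [5/(s + 4)] + [-3*s/(s^2 + 4)] + [-4/(s^2 + 4)].
Invert each term: 5/(s + 4) ↔ 5e^(-4t); -3·s/(s^2 + 4) ↔ -3cos(2t); -2·2/(s^2 + 4) ↔ -2sin(2t).

-2*sin(2*t) - 3*cos(2*t) + 5*exp(-4*t)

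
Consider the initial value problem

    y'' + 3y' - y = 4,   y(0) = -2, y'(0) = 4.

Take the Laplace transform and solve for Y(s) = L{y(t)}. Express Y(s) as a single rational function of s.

Y(s) = (-2*s^2 - 2*s + 4)/(s^3 + 3*s^2 - s)

Apply the Laplace transform to the equation.
With L{y''} = s^2 Y - s·y(0) - y'(0) and L{y'} = sY - y(0), with y(0) = -2, y'(0) = 4: the LHS transforms to (s^2 + 3*s - 1)Y - (-2*s - 2).
The right side is L{4} = 4/s.
So (s^2 + 3*s - 1)Y = 4/s + (-2*s - 2).
Isolate Y and clear denominators.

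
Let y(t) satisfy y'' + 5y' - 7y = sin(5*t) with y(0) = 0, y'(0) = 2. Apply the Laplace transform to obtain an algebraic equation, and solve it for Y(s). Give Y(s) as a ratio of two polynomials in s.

Apply the Laplace transform to the equation.
Using L{y''} = s^2 Y - s·y(0) - y'(0) and L{y'} = sY - y(0), with y(0) = 0, y'(0) = 2, the left side becomes (s^2 + 5*s - 7)Y - (2).
The right side is L{sin(5*t)} = 5/(s^2 + 25).
So (s^2 + 5*s - 7)Y = 5/(s^2 + 25) + (2).
Isolate Y and clear denominators.

Y(s) = (2*s^2 + 55)/(s^4 + 5*s^3 + 18*s^2 + 125*s - 175)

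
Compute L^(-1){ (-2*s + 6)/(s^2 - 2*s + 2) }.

Complete the square in the denominator: s^2 - 2*s + 2 = (s - 1)^2 + 1^2.
Split the numerator to match: -2*s + 6 = -2·(s - 1) + 4·1.
Invert each term: -2·(s - 1)/((s - 1)^2 + 1) ↔ -2e^(t)cos(t); 4·1/((s - 1)^2 + 1) ↔ 4e^(t)sin(t).

4*exp(t)*sin(t) - 2*exp(t)*cos(t)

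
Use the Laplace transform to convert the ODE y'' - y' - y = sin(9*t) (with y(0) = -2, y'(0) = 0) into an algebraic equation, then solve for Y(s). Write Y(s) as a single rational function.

Y(s) = (-2*s^3 + 2*s^2 - 162*s + 171)/(s^4 - s^3 + 80*s^2 - 81*s - 81)

Transform both sides with L{·}.
The derivative rules (L{y''} = s^2 Y - s·y(0) - y'(0) and L{y'} = sY - y(0), with y(0) = -2, y'(0) = 0) turn the left side into (s^2 - s - 1)Y - (-2*s + 2).
The right side is L{sin(9*t)} = 9/(s^2 + 81).
So (s^2 - s - 1)Y = 9/(s^2 + 81) + (-2*s + 2).
Divide through and combine into a single rational function.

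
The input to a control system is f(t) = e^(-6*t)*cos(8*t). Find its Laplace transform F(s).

F(s) = (s + 6)/((s + 6)^2 + 64)

L{cos(8t)} = s/(s^2 + 64).
By the first shifting theorem, multiplying by e^(-6t) replaces s with s + 6.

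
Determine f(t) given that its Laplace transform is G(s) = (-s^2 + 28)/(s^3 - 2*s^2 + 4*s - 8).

f(t) = 3*exp(2*t) - 4*sin(2*t) - 4*cos(2*t)

Factor the denominator: s^3 - 2*s^2 + 4*s - 8 = (s - 2)*(s^2 + 4).
Partial fraction decomposition gives [3/(s - 2)] + [-4*s/(s^2 + 4)] + [-8/(s^2 + 4)].
Invert each term: 3/(s - 2) ↔ 3e^(2t); -4·s/(s^2 + 4) ↔ -4cos(2t); -4·2/(s^2 + 4) ↔ -4sin(2t).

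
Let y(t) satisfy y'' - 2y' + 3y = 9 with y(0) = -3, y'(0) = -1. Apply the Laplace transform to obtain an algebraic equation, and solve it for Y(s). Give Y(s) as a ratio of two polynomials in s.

Y(s) = (-3*s^2 + 5*s + 9)/(s^3 - 2*s^2 + 3*s)

Apply the Laplace transform to the equation.
The derivative rules (L{y''} = s^2 Y - s·y(0) - y'(0) and L{y'} = sY - y(0), with y(0) = -3, y'(0) = -1) turn the left side into (s^2 - 2*s + 3)Y - (-3*s + 5).
The right side is L{9} = 9/s.
So (s^2 - 2*s + 3)Y = 9/s + (-3*s + 5).
Solve for Y(s) and write it as one ratio of polynomials.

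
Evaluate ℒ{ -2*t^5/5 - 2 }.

-2/s - 48/s^6

Apply the Laplace transform termwise.
L{-2} = -2/s; (-2/5)·[L{t^5} = 5!/s^6 = 120/s^6].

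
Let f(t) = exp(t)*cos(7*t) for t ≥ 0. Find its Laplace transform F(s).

L{cos(7t)} = s/(s^2 + 49).
By the first shifting theorem, multiplying by e^(t) replaces s with s - 1.

F(s) = (s - 1)/((s - 1)^2 + 49)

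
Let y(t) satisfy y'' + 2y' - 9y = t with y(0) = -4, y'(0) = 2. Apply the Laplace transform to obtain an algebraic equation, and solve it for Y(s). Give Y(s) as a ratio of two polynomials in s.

Laplace-transform each side.
With L{y''} = s^2 Y - s·y(0) - y'(0) and L{y'} = sY - y(0), with y(0) = -4, y'(0) = 2: the LHS transforms to (s^2 + 2*s - 9)Y - (-4*s - 6).
The right side is L{t} = s^(-2).
So (s^2 + 2*s - 9)Y = s^(-2) + (-4*s - 6).
Divide through and combine into a single rational function.

Y(s) = (-4*s^3 - 6*s^2 + 1)/(s^4 + 2*s^3 - 9*s^2)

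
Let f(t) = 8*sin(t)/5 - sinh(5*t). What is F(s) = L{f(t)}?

F(s) = 8/(5*(s^2 + 1)) - 5/(s^2 - 25)

The transform is linear, so treat each term independently.
(8/5)·[L{sin(t)} = 1/(s^2 + 1)]; (-1)·[L{sinh(5t)} = 5/(s^2 - 25)].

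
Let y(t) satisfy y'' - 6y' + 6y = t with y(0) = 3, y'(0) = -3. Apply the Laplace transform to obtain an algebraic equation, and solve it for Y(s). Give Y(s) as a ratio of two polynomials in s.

Apply the Laplace transform to the equation.
Using L{y''} = s^2 Y - s·y(0) - y'(0) and L{y'} = sY - y(0), with y(0) = 3, y'(0) = -3, the left side becomes (s^2 - 6*s + 6)Y - (3*s - 21).
The right side is L{t} = s^(-2).
So (s^2 - 6*s + 6)Y = s^(-2) + (3*s - 21).
Solve for Y(s) and write it as one ratio of polynomials.

Y(s) = (3*s^3 - 21*s^2 + 1)/(s^4 - 6*s^3 + 6*s^2)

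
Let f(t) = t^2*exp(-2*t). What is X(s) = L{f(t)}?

X(s) = 2/(s + 2)^3

L{e^(-2t)} = 1/(s + 2).
Then apply L{t^2·g(t)} = (-1)^2 d^2/ds^2[G(s)] with G(s) = 1/(s + 2):
differentiating 2 times and applying the sign gives 2/(s + 2)^3.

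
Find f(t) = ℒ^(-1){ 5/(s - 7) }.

f(t) = 5*exp(7*t)

Since L{e^(7t)} = 1/(s - 7), the inverse is exp(7*t), scaled by 5.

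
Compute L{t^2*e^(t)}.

2/(s - 1)^3

L{e^(t)} = 1/(s - 1).
Then apply L{t^2·g(t)} = (-1)^2 d^2/ds^2[H(s)] with H(s) = 1/(s - 1):
differentiating 2 times and applying the sign gives 2/(s - 1)^3.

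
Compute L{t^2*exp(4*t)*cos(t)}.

L{cos(t)} = s/(s^2 + 1).
Multiplying by e^(4t) shifts s → s - 4, so L{exp(4*t)*cos(t)} = (s - 4)/((s - 4)^2 + 1).
Then apply L{t^2·g(t)} = (-1)^2 d^2/ds^2[G(s)] with G(s) = (s - 4)/((s - 4)^2 + 1):
differentiating 2 times and applying the sign gives 2*(s - 4)*(s^2 - 8*s + 13)/(s^2 - 8*s + 17)^3.

2*(s - 4)*(s^2 - 8*s + 13)/(s^2 - 8*s + 17)^3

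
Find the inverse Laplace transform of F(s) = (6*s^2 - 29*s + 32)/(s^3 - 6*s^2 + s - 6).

2*exp(6*t) - 5*sin(t) + 4*cos(t)

Factor the denominator: s^3 - 6*s^2 + s - 6 = (s - 6)*(s^2 + 1).
Partial fraction decomposition gives [2/(s - 6)] + [4*s/(s^2 + 1)] + [-5/(s^2 + 1)].
Invert each term: 2/(s - 6) ↔ 2e^(6t); 4·s/(s^2 + 1) ↔ 4cos(t); -5·1/(s^2 + 1) ↔ -5sin(t).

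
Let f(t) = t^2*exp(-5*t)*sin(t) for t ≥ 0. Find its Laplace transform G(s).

L{sin(t)} = 1/(s^2 + 1).
Multiplying by e^(-5t) shifts s → s + 5, so L{exp(-5*t)*sin(t)} = 1/((s + 5)^2 + 1).
Then apply L{t^2·g(t)} = (-1)^2 d^2/ds^2[H(s)] with H(s) = 1/((s + 5)^2 + 1):
differentiating 2 times and applying the sign gives 2*(3*s^2 + 30*s + 74)/(s^2 + 10*s + 26)^3.

G(s) = 2*(3*s^2 + 30*s + 74)/(s^2 + 10*s + 26)^3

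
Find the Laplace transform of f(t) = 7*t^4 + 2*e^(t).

2/(s - 1) + 168/s^5

The transform is linear, so treat each term independently.
(7)·[L{t^4} = 4!/s^5 = 24/s^5]; (2)·[L{e^(t)} = 1/(s - 1)].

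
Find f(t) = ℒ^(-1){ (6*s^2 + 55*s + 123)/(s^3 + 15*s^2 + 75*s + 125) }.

Factor the denominator: s^3 + 15*s^2 + 75*s + 125 = (s + 5)^3.
Partial fraction decomposition gives [6/(s + 5)] + [-5/(s + 5)^2] + [-2/(s + 5)^3].
Invert each term: 6/(s + 5) ↔ 6e^(-5t); -5/(s + 5)^2 ↔ -5t·e^(-5t); -2/(s + 5)^3 ↔ (-1)t^2·e^(-5t).

f(t) = -t^2*exp(-5*t) - 5*t*exp(-5*t) + 6*exp(-5*t)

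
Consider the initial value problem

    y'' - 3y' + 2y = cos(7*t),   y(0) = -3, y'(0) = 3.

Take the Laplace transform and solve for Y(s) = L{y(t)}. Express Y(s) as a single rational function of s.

Y(s) = (-3*s^3 + 12*s^2 - 146*s + 588)/(s^4 - 3*s^3 + 51*s^2 - 147*s + 98)

Apply the Laplace transform to the equation.
Using L{y''} = s^2 Y - s·y(0) - y'(0) and L{y'} = sY - y(0), with y(0) = -3, y'(0) = 3, the left side becomes (s^2 - 3*s + 2)Y - (-3*s + 12).
The right side is L{cos(7*t)} = s/(s^2 + 49).
So (s^2 - 3*s + 2)Y = s/(s^2 + 49) + (-3*s + 12).
Divide through and combine into a single rational function.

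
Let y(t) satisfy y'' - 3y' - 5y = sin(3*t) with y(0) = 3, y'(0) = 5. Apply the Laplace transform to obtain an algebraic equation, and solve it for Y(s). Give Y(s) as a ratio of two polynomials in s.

Laplace-transform each side.
With L{y''} = s^2 Y - s·y(0) - y'(0) and L{y'} = sY - y(0), with y(0) = 3, y'(0) = 5: the LHS transforms to (s^2 - 3*s - 5)Y - (3*s - 4).
The right side is L{sin(3*t)} = 3/(s^2 + 9).
So (s^2 - 3*s - 5)Y = 3/(s^2 + 9) + (3*s - 4).
Divide through and combine into a single rational function.

Y(s) = (3*s^3 - 4*s^2 + 27*s - 33)/(s^4 - 3*s^3 + 4*s^2 - 27*s - 45)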